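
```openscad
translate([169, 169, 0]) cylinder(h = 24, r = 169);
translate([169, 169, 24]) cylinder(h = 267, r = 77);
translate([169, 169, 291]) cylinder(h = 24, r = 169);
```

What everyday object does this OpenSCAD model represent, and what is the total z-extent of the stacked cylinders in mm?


A spool. The overall height is 315 mm.

Three coaxial cylinders, large–small–large — a spool. Two 24 mm flanges and a 267 mm core give 24 + 267 + 24 = 315 mm.


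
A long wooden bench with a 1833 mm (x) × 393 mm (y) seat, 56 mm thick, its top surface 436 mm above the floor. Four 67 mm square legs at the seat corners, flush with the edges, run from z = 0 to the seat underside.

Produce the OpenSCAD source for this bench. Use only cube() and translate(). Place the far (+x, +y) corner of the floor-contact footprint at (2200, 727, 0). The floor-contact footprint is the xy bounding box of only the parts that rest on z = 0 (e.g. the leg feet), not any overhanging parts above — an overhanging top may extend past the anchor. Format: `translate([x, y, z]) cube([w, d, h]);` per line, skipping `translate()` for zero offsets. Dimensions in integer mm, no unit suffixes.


translate([367, 334, 380]) cube([1833, 393, 56]);
translate([367, 334, 0]) cube([67, 67, 380]);
translate([367, 660, 0]) cube([67, 67, 380]);
translate([2133, 334, 0]) cube([67, 67, 380]);
translate([2133, 660, 0]) cube([67, 67, 380]);


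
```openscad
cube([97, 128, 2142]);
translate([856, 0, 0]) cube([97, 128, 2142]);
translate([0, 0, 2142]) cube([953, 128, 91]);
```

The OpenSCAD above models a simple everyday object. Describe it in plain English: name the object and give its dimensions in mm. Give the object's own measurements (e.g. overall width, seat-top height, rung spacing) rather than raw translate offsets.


A door frame. The clear opening is 759 mm wide and 2142 mm high. Two 97 mm wide jambs, 128 mm deep, stand either side of the opening from the floor to the top of the opening. A 91 mm thick head sits across the top of both jambs, spanning the full outside width of the frame.


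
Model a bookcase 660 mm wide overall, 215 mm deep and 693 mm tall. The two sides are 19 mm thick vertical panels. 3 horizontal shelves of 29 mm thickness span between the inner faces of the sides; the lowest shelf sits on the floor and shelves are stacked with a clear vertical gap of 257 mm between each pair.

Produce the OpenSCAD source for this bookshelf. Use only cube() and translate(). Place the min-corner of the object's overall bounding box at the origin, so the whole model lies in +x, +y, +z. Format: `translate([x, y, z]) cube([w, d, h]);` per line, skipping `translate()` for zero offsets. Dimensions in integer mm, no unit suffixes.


cube([19, 215, 693]);
translate([641, 0, 0]) cube([19, 215, 693]);
translate([19, 0, 0]) cube([622, 215, 29]);
translate([19, 0, 286]) cube([622, 215, 29]);
translate([19, 0, 572]) cube([622, 215, 29]);


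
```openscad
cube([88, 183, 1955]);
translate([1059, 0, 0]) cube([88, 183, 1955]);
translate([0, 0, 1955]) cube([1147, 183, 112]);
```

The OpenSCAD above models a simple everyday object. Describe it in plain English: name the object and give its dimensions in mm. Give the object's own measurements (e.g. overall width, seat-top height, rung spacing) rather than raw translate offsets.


A door frame. The clear opening is 971 mm wide and 1955 mm high. Two 88 mm wide jambs, 183 mm deep, stand either side of the opening from the floor to the top of the opening. A 112 mm thick head sits across the top of both jambs, spanning the full outside width of the frame.


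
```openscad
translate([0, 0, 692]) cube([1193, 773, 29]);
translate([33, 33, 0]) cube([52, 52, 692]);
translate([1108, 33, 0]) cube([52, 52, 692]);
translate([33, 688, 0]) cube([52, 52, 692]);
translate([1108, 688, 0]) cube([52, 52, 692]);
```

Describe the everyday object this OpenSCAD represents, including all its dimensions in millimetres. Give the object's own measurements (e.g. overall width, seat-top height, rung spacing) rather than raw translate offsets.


A rectangular dining table. The top is 1193×773×29 mm with its upper surface at z = 721 mm. It stands on four 52×52 mm square legs, each inset 33 mm from the nearest pair of top edges, running from the floor to the underside of the top.


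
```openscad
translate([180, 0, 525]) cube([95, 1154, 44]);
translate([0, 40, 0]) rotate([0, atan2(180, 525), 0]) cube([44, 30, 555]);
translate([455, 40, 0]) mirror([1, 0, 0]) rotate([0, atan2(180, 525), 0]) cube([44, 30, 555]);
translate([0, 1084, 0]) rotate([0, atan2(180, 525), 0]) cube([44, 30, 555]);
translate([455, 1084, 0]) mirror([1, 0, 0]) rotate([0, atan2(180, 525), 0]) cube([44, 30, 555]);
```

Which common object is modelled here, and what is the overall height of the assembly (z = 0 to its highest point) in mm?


A sawhorse. The overall height is 569 mm.

A beam across two mirrored pairs of raked legs — a sawhorse. The beam's underside is at z = 525 (matching the legs' vertical rise in atan2(180, 525)) and the beam is 44 mm tall, so its top is at 525 + 44 = 569 mm. The raked legs top out at the beam's underside, so that is the highest point.


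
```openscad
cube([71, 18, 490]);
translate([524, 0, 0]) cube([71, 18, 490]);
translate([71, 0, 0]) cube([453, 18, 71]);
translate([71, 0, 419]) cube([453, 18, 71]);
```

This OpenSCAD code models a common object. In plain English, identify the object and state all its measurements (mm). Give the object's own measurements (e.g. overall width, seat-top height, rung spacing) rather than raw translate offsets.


A rectangular picture frame lying in the x–z plane (depth along y). The opening is 453 mm wide (x) by 348 mm tall (z), surrounded by a border 71 mm wide on all four sides. The frame is 18 mm deep and is made of two full-height vertical stiles with two horizontal rails fitted between them.


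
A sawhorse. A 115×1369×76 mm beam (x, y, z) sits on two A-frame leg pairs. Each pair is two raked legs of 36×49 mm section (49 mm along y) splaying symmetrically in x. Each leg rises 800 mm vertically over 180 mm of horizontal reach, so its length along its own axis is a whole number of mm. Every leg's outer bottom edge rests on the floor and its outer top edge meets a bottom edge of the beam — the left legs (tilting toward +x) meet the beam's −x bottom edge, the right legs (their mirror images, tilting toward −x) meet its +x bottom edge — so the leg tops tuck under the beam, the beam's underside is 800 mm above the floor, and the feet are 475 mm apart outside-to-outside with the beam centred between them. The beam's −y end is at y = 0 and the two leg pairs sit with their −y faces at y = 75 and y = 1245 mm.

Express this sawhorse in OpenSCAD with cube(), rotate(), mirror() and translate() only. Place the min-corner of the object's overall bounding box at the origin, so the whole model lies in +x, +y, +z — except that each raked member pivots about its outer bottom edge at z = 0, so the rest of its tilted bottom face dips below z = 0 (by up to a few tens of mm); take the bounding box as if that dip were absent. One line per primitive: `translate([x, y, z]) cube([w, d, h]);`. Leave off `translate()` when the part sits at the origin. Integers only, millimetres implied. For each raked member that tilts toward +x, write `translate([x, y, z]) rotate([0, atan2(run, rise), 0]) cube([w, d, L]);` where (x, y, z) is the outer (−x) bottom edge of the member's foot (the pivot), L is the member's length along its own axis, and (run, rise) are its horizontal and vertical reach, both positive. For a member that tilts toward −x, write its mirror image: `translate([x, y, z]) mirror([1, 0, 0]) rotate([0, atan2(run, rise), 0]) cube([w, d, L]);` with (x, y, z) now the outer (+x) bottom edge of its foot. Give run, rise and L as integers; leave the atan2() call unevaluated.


translate([180, 0, 800]) cube([115, 1369, 76]);
translate([0, 75, 0]) rotate([0, atan2(180, 800), 0]) cube([36, 49, 820]);
translate([475, 75, 0]) mirror([1, 0, 0]) rotate([0, atan2(180, 800), 0]) cube([36, 49, 820]);
translate([0, 1245, 0]) rotate([0, atan2(180, 800), 0]) cube([36, 49, 820]);
translate([475, 1245, 0]) mirror([1, 0, 0]) rotate([0, atan2(180, 800), 0]) cube([36, 49, 820]);


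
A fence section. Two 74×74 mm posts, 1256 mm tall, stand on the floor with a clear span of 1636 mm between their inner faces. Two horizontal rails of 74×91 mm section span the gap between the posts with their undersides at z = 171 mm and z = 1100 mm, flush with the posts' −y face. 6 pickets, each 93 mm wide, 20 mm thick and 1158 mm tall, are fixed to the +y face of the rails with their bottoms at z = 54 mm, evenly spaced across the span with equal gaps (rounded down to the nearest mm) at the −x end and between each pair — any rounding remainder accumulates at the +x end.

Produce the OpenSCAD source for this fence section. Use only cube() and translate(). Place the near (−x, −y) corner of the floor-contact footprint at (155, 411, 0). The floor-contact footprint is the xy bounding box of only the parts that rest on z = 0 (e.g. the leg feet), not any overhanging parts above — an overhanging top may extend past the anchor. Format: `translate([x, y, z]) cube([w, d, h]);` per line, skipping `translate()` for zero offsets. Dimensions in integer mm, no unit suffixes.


translate([155, 411, 0]) cube([74, 74, 1256]);
translate([1865, 411, 0]) cube([74, 74, 1256]);
translate([229, 411, 171]) cube([1636, 74, 91]);
translate([229, 411, 1100]) cube([1636, 74, 91]);
translate([383, 485, 54]) cube([93, 20, 1158]);
translate([630, 485, 54]) cube([93, 20, 1158]);
translate([877, 485, 54]) cube([93, 20, 1158]);
translate([1124, 485, 54]) cube([93, 20, 1158]);
translate([1371, 485, 54]) cube([93, 20, 1158]);
translate([1618, 485, 54]) cube([93, 20, 1158]);


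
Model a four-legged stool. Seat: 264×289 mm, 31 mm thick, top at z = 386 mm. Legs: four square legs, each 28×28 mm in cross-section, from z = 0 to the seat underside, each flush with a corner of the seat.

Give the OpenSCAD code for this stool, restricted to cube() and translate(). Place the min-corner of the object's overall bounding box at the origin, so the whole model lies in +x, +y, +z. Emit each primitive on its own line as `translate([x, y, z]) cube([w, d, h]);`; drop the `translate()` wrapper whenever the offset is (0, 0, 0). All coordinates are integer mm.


// leg_h = 386 - 31 = 355
translate([0, 0, 355]) cube([264, 289, 31]);
cube([28, 28, 355]);
translate([236, 0, 0]) cube([28, 28, 355]);
translate([0, 261, 0]) cube([28, 28, 355]);
translate([236, 261, 0]) cube([28, 28, 355]);


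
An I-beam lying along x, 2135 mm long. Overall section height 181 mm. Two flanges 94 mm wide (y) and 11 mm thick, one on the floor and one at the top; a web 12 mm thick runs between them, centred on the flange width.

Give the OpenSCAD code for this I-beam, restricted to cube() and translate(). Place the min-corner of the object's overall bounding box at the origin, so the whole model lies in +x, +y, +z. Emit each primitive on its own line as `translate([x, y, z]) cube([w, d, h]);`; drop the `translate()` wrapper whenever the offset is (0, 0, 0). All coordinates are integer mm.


cube([2135, 94, 11]);
translate([0, 41, 11]) cube([2135, 12, 159]);
translate([0, 0, 170]) cube([2135, 94, 11]);


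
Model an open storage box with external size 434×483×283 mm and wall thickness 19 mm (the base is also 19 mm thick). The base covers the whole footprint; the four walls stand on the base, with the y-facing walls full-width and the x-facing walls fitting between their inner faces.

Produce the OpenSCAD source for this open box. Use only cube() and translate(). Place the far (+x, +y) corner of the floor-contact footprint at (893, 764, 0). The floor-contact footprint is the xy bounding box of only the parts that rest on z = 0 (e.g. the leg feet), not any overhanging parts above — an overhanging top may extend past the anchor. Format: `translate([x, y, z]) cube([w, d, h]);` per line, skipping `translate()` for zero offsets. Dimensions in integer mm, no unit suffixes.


translate([459, 281, 0]) cube([434, 483, 19]);
translate([459, 281, 19]) cube([434, 19, 264]);
translate([459, 745, 19]) cube([434, 19, 264]);
translate([459, 300, 19]) cube([19, 445, 264]);
translate([874, 300, 19]) cube([19, 445, 264]);


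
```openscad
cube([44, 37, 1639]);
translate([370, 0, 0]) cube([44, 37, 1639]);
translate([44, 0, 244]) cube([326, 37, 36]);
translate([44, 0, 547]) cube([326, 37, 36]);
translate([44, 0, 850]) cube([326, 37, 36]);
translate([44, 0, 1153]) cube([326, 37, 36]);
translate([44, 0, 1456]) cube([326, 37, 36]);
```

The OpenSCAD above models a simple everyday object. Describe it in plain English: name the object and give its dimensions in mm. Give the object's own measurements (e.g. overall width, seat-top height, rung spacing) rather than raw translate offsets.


A straight ladder. Two 44×37 mm vertical rails, 1639 mm tall, stand 414 mm apart (outside-to-outside) with their front faces coplanar on the −y side. 5 rungs, each 37 mm deep and 36 mm tall, span between the inner faces of the rails, front faces flush with the rails. The lowest rung's underside is at z = 244 mm and rungs are spaced 303 mm apart (underside to underside).


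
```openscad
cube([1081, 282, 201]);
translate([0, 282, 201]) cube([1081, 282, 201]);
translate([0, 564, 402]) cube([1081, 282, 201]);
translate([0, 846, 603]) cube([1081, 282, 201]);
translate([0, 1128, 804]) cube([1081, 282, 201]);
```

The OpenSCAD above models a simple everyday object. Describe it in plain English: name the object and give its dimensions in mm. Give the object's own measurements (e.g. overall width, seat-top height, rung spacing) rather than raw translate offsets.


A straight staircase of 5 solid steps. Each step is 1081 mm wide (x), 282 mm deep (y, the going) and 201 mm tall (the rise). The first step rests on the floor; each subsequent step sits one going further in +y and one rise higher in +z, directly behind and above the previous step with no overlap.


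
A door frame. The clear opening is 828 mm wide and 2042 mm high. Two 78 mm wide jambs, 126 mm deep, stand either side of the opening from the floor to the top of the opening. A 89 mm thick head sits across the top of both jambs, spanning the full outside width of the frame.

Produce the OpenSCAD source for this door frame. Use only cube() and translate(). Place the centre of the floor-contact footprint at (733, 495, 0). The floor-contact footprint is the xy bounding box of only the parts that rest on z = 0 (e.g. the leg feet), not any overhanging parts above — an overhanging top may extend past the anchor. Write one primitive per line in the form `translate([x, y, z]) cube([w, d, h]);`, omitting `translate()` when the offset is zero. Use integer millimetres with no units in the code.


translate([241, 432, 0]) cube([78, 126, 2042]);
translate([1147, 432, 0]) cube([78, 126, 2042]);
translate([241, 432, 2042]) cube([984, 126, 89]);


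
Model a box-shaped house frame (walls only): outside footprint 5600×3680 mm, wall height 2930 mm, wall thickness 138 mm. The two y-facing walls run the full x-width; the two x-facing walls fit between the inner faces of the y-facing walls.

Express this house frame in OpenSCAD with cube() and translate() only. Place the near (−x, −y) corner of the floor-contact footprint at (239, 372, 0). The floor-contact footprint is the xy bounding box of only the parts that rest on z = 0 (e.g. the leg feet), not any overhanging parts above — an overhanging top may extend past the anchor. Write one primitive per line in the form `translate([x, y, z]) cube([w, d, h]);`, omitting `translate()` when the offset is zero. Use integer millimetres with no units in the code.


translate([239, 372, 0]) cube([5600, 138, 2930]);
translate([239, 3914, 0]) cube([5600, 138, 2930]);
translate([239, 510, 0]) cube([138, 3404, 2930]);
translate([5701, 510, 0]) cube([138, 3404, 2930]);


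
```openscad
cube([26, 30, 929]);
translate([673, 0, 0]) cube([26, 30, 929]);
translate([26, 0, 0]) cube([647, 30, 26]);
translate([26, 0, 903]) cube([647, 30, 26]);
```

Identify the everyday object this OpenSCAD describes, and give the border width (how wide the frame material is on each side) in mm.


A picture frame. The border width is 26 mm.

Four thin pieces enclosing a rectangular opening — a picture frame. The two full-height stiles are 929 mm tall; the top rail sits at z = 903 and is 26 mm tall, so the border above the opening is 929 − 903 = 26 mm, matching the stile x-width.


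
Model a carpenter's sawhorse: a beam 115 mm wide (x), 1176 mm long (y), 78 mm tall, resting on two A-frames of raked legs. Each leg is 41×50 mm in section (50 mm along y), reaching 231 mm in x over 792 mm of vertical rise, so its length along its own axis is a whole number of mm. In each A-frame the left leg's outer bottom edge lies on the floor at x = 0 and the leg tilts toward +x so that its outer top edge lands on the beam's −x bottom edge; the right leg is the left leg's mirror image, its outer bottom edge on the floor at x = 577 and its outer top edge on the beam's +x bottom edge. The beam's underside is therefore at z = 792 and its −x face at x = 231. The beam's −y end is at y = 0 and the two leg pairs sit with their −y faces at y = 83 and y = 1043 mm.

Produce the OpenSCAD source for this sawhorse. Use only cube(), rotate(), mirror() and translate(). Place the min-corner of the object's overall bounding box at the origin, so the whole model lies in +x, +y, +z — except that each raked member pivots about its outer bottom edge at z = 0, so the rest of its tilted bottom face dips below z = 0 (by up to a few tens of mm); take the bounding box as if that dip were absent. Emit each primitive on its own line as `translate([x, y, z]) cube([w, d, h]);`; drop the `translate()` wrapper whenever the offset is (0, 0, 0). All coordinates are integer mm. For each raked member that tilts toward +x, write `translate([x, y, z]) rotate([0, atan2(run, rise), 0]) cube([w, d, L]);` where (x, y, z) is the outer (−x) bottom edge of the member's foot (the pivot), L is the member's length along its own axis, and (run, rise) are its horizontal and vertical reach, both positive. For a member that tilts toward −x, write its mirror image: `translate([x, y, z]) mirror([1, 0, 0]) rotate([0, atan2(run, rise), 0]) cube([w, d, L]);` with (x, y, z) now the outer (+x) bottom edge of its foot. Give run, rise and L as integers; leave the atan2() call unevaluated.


// leg length = √(231² + 792²) = 825
// right-leg outer foot x = 2·231 + 115 = 577
// beam min-corner = (231, 0, 792)
translate([231, 0, 792]) cube([115, 1176, 78]);
translate([0, 83, 0]) rotate([0, atan2(231, 792), 0]) cube([41, 50, 825]);
translate([577, 83, 0]) mirror([1, 0, 0]) rotate([0, atan2(231, 792), 0]) cube([41, 50, 825]);
translate([0, 1043, 0]) rotate([0, atan2(231, 792), 0]) cube([41, 50, 825]);
translate([577, 1043, 0]) mirror([1, 0, 0]) rotate([0, atan2(231, 792), 0]) cube([41, 50, 825]);


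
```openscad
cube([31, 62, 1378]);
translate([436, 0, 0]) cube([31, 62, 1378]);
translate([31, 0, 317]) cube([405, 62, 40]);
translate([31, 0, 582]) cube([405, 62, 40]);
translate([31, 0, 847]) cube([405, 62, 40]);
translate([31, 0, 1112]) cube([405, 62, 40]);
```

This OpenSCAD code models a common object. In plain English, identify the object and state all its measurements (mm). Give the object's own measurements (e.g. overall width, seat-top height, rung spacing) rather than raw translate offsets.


A straight ladder. Two 31×62 mm vertical rails, 1378 mm tall, stand 467 mm apart (outside-to-outside) with their front faces coplanar on the −y side. 4 rungs, each 62 mm deep and 40 mm tall, span between the inner faces of the rails, front faces flush with the rails. The lowest rung's underside is at z = 317 mm and rungs are spaced 265 mm apart (underside to underside).


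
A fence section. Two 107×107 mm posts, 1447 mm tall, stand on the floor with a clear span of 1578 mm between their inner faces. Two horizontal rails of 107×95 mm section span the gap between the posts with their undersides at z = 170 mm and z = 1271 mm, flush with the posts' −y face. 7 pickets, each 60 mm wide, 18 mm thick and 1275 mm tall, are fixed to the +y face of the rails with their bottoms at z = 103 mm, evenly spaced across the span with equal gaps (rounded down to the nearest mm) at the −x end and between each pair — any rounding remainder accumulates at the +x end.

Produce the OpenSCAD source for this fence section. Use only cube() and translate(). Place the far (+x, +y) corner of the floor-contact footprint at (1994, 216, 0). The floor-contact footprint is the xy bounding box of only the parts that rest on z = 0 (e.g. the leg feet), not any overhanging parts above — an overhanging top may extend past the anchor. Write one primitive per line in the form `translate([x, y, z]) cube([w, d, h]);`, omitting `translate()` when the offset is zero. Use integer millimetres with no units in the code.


translate([202, 109, 0]) cube([107, 107, 1447]);
translate([1887, 109, 0]) cube([107, 107, 1447]);
translate([309, 109, 170]) cube([1578, 107, 95]);
translate([309, 109, 1271]) cube([1578, 107, 95]);
translate([453, 216, 103]) cube([60, 18, 1275]);
translate([657, 216, 103]) cube([60, 18, 1275]);
translate([861, 216, 103]) cube([60, 18, 1275]);
translate([1065, 216, 103]) cube([60, 18, 1275]);
translate([1269, 216, 103]) cube([60, 18, 1275]);
translate([1473, 216, 103]) cube([60, 18, 1275]);
translate([1677, 216, 103]) cube([60, 18, 1275]);


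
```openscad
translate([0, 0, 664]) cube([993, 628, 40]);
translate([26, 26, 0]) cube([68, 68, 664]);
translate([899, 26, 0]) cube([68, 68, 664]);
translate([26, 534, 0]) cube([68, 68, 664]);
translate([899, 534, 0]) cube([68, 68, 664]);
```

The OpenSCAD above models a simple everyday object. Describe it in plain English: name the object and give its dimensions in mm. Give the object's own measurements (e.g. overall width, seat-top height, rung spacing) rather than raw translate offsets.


A table: top 993 mm (x) × 628 mm (y), 40 mm thick, upper face at z = 704 mm, on four 68×68 mm square legs, each inset 26 mm from the nearest pair of top edges from z = 0 to the bottom of the top.


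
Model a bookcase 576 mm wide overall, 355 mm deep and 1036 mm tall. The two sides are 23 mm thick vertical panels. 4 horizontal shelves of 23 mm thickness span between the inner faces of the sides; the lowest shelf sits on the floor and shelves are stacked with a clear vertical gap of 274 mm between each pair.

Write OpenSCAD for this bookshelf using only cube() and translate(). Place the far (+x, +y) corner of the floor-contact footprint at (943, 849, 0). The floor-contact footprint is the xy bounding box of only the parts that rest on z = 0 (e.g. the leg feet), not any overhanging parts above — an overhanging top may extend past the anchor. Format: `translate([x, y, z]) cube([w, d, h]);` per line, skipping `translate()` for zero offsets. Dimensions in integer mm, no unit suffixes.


translate([367, 494, 0]) cube([23, 355, 1036]);
translate([920, 494, 0]) cube([23, 355, 1036]);
translate([390, 494, 0]) cube([530, 355, 23]);
translate([390, 494, 297]) cube([530, 355, 23]);
translate([390, 494, 594]) cube([530, 355, 23]);
translate([390, 494, 891]) cube([530, 355, 23]);


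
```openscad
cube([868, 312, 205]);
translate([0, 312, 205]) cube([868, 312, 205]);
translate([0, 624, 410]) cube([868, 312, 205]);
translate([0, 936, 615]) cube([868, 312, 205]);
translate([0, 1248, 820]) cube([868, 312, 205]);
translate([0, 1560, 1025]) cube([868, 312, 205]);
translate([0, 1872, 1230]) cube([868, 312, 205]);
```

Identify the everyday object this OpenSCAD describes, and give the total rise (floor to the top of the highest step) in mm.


A staircase. The total rise is 1435 mm.

7 identical blocks, each offset up and back from the previous — a staircase. Each step is 205 mm tall and there are 7 of them, so the total rise is 7 × 205 = 1435 mm.


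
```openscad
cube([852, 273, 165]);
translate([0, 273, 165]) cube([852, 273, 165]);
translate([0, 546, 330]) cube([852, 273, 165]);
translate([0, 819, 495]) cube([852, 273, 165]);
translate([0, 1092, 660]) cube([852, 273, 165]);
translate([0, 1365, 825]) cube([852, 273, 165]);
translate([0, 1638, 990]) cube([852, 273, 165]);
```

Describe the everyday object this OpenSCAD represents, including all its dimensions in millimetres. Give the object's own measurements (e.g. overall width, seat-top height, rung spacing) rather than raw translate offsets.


A straight staircase of 7 solid steps. Each step is 852 mm wide (x), 273 mm deep (y, the going) and 165 mm tall (the rise). The first step rests on the floor; each subsequent step sits one going further in +y and one rise higher in +z, directly behind and above the previous step with no overlap.


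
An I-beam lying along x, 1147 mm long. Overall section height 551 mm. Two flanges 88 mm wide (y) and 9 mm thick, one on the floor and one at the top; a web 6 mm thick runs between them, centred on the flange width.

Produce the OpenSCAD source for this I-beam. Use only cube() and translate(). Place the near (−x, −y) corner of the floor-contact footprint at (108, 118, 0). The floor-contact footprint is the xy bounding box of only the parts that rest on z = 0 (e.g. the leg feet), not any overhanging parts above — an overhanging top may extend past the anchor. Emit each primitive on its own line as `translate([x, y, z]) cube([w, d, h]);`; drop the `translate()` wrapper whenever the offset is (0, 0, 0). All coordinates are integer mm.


translate([108, 118, 0]) cube([1147, 88, 9]);
translate([108, 159, 9]) cube([1147, 6, 533]);
translate([108, 118, 542]) cube([1147, 88, 9]);


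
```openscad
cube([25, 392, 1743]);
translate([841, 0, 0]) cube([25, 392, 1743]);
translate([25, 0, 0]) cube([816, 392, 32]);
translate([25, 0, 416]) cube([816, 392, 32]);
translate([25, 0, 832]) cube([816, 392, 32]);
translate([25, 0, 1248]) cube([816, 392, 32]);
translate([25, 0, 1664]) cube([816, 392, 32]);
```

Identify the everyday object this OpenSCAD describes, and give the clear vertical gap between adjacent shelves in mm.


A bookshelf. The clear shelf gap is 384 mm.

Two tall side panels with 5 horizontal boards between them — a bookshelf. The first two shelf undersides are at z = 0 and z = 416; with shelf thickness 32, the clear gap is 416 − 0 − 32 = 384 mm.


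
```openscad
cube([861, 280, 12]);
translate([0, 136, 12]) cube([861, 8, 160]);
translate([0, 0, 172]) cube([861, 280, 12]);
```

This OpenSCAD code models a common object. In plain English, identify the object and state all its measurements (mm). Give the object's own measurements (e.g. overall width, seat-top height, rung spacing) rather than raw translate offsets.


An I-beam lying along x, 861 mm long. Overall section height 184 mm. Two flanges 280 mm wide (y) and 12 mm thick, one on the floor and one at the top; a web 8 mm thick runs between them, centred on the flange width.


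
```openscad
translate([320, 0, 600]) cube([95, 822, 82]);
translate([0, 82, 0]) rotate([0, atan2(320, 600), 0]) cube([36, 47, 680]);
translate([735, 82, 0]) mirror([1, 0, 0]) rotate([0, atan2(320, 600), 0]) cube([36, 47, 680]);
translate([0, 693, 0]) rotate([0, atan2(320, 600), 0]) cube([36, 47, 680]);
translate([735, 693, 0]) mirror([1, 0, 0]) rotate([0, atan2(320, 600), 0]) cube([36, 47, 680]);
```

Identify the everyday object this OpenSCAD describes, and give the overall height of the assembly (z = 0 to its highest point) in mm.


A sawhorse. The overall height is 682 mm.

A beam across two mirrored pairs of raked legs — a sawhorse. The beam's underside is at z = 600 (matching the legs' vertical rise in atan2(320, 600)) and the beam is 82 mm tall, so its top is at 600 + 82 = 682 mm. The raked legs top out at the beam's underside, so that is the highest point.


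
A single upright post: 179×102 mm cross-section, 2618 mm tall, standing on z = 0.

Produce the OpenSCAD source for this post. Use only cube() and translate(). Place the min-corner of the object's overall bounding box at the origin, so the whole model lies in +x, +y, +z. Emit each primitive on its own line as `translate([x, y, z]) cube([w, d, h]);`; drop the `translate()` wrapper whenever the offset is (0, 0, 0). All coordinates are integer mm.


cube([179, 102, 2618]);


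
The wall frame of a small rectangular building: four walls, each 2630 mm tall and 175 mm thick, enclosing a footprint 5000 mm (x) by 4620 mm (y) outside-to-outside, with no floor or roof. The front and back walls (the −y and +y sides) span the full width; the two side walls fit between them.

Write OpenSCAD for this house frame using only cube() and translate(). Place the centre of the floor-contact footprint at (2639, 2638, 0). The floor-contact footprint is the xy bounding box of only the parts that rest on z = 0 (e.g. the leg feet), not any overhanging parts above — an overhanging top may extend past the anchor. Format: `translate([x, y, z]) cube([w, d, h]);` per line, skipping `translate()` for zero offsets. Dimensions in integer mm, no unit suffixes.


translate([139, 328, 0]) cube([5000, 175, 2630]);
translate([139, 4773, 0]) cube([5000, 175, 2630]);
translate([139, 503, 0]) cube([175, 4270, 2630]);
translate([4964, 503, 0]) cube([175, 4270, 2630]);


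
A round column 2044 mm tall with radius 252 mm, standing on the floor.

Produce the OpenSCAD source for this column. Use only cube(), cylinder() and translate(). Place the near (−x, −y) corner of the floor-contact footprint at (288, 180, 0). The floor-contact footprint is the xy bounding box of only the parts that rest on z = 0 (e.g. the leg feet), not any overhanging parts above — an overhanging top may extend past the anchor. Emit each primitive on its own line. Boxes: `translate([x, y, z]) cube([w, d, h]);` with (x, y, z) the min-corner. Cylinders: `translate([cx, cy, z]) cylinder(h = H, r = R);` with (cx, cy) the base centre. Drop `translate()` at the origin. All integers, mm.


translate([540, 432, 0]) cylinder(h = 2044, r = 252);


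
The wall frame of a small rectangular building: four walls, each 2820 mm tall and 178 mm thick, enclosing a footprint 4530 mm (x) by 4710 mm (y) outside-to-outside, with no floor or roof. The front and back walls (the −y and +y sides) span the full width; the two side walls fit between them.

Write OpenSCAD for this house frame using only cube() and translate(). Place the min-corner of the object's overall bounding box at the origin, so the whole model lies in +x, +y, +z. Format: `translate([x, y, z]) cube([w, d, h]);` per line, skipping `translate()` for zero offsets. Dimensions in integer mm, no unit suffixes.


cube([4530, 178, 2820]);
translate([0, 4532, 0]) cube([4530, 178, 2820]);
translate([0, 178, 0]) cube([178, 4354, 2820]);
translate([4352, 178, 0]) cube([178, 4354, 2820]);


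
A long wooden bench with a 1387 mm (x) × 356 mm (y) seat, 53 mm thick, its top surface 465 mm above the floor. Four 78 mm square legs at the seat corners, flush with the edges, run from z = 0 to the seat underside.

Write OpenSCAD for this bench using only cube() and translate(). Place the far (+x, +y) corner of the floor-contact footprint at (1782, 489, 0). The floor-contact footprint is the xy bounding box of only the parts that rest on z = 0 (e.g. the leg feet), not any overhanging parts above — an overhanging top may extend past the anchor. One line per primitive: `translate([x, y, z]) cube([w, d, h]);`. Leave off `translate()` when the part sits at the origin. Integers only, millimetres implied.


// leg_h = 465 − 53 = 412
translate([395, 133, 412]) cube([1387, 356, 53]);
translate([395, 133, 0]) cube([78, 78, 412]);
translate([395, 411, 0]) cube([78, 78, 412]);
translate([1704, 133, 0]) cube([78, 78, 412]);
translate([1704, 411, 0]) cube([78, 78, 412]);


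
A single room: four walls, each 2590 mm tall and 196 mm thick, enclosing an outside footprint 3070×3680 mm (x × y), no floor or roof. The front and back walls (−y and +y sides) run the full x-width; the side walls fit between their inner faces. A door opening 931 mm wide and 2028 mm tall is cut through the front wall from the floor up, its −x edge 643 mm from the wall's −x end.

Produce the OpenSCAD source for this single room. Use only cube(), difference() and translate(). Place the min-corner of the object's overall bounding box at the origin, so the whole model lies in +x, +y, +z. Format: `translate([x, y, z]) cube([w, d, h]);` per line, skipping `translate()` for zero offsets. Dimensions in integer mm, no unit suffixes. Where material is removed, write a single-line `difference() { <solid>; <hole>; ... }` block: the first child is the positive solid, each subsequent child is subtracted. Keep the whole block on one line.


difference() { cube([3070, 196, 2590]); translate([643, 0, 0]) cube([931, 196, 2028]); }
translate([0, 3484, 0]) cube([3070, 196, 2590]);
translate([0, 196, 0]) cube([196, 3288, 2590]);
translate([2874, 196, 0]) cube([196, 3288, 2590]);


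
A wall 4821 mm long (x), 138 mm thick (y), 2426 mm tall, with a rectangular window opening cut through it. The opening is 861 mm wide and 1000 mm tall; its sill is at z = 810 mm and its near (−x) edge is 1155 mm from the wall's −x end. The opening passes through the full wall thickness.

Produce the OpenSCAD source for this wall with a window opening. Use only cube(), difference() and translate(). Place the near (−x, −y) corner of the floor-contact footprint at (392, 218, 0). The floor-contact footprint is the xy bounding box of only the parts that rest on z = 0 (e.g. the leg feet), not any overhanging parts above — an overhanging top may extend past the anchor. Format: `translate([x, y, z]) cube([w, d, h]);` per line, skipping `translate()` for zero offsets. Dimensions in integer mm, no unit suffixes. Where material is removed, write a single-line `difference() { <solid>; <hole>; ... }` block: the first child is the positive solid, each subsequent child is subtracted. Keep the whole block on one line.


difference() { translate([392, 218, 0]) cube([4821, 138, 2426]); translate([1547, 218, 810]) cube([861, 138, 1000]); }


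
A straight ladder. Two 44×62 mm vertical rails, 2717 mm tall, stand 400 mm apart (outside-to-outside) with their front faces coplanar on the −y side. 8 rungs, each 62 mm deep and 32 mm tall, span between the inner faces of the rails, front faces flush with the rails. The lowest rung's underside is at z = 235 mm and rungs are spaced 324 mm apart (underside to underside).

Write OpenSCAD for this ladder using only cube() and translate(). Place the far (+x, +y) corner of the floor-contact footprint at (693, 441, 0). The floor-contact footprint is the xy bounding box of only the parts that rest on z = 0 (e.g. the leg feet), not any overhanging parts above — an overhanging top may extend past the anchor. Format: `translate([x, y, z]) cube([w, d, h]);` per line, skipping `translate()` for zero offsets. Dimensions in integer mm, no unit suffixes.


translate([293, 379, 0]) cube([44, 62, 2717]);
translate([649, 379, 0]) cube([44, 62, 2717]);
translate([337, 379, 235]) cube([312, 62, 32]);
translate([337, 379, 559]) cube([312, 62, 32]);
translate([337, 379, 883]) cube([312, 62, 32]);
translate([337, 379, 1207]) cube([312, 62, 32]);
translate([337, 379, 1531]) cube([312, 62, 32]);
translate([337, 379, 1855]) cube([312, 62, 32]);
translate([337, 379, 2179]) cube([312, 62, 32]);
translate([337, 379, 2503]) cube([312, 62, 32]);


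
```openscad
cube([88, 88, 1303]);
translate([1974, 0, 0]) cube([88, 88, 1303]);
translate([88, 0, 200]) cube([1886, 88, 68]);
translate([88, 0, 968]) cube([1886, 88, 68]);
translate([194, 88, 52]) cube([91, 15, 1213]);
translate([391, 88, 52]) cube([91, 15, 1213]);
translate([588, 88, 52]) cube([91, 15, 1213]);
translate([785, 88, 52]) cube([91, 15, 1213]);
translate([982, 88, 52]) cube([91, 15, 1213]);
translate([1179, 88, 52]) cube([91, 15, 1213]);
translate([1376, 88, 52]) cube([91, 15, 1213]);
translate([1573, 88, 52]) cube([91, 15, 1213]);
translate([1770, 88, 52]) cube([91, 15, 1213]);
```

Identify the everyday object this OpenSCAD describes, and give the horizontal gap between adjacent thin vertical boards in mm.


A fence section. The picket gap is 106 mm.

Two posts, two rails, 9 pickets — a fence section. Span 1886 mm holds 9 pickets of 91 mm with 10 equal gaps: ⌊(1886 − 9·91) / 10⌋ = 106 mm.


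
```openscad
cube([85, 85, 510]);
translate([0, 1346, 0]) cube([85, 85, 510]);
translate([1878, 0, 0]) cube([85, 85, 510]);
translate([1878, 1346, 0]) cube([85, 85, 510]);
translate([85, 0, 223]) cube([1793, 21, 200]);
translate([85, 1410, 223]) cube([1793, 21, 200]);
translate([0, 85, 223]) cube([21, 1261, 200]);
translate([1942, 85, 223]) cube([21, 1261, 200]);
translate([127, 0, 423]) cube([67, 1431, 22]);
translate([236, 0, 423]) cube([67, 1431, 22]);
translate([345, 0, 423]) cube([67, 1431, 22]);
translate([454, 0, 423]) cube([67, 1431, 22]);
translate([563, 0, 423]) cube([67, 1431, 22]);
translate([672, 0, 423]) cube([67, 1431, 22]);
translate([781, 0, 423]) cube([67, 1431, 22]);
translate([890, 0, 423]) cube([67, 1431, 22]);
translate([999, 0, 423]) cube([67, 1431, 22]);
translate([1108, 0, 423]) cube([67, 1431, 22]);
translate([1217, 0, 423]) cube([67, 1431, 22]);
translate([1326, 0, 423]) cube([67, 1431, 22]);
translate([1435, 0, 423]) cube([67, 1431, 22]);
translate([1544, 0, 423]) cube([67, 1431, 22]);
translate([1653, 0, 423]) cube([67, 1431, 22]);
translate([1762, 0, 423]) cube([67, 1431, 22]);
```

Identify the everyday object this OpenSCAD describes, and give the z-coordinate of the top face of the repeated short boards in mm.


A bed frame. The slat-top height is 445 mm.

Four posts, four rails, and a row of slats — a bed frame. Slats sit on the rails at z = 223 + 200 = 423; with slat thickness 22, the top is 445 mm.


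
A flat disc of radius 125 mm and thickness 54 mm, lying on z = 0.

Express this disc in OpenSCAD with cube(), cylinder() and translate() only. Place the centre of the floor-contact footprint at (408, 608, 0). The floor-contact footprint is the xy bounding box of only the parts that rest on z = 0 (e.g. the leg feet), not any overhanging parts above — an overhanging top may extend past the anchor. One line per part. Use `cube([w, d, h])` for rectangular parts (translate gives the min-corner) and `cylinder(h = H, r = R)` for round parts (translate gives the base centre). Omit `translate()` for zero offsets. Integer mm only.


translate([408, 608, 0]) cylinder(h = 54, r = 125);


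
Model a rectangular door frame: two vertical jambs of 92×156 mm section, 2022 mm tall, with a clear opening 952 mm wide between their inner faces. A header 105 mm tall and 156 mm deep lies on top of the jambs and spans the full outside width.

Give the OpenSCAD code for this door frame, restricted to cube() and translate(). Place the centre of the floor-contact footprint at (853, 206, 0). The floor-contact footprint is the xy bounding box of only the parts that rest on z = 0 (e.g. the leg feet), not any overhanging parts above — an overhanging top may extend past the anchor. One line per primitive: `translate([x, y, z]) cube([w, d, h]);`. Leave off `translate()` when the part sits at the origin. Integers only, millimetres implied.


translate([285, 128, 0]) cube([92, 156, 2022]);
translate([1329, 128, 0]) cube([92, 156, 2022]);
translate([285, 128, 2022]) cube([1136, 156, 105]);


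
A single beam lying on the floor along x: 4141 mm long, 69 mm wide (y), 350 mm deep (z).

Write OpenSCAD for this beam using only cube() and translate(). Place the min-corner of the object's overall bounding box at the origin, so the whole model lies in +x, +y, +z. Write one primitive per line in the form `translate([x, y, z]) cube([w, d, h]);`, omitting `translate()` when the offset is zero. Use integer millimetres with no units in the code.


cube([4141, 69, 350]);


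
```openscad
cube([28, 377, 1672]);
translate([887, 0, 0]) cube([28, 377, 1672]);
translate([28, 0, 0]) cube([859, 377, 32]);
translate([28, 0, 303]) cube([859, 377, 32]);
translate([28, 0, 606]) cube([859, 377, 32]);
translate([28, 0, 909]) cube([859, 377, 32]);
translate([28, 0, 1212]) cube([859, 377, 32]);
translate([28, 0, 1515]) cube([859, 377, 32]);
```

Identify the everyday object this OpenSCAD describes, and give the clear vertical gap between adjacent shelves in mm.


A bookshelf. The clear shelf gap is 271 mm.

Two tall side panels with 6 horizontal boards between them — a bookshelf. The first two shelf undersides are at z = 0 and z = 303; with shelf thickness 32, the clear gap is 303 − 0 − 32 = 271 mm.
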